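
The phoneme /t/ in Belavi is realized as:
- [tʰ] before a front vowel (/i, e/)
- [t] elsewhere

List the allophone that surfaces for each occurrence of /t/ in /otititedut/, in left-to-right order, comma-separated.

Occurrence 1 (position 2): before a front vowel (/i, e/) → [tʰ].
Occurrence 2 (position 4): before a front vowel (/i, e/) → [tʰ].
Occurrence 3 (position 6): before a front vowel (/i, e/) → [tʰ].
Occurrence 4 (position 10): no conditioning environment matches → elsewhere allophone [t].

[tʰ], [tʰ], [tʰ], [t]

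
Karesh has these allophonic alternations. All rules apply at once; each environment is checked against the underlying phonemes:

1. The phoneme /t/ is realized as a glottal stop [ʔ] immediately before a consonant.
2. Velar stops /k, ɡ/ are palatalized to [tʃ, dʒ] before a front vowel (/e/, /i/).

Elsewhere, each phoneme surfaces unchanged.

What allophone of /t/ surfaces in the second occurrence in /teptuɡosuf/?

[t]

/t/ (between /p/ and /u/): rule 1 targets it, but not immediately before a consonant → unchanged [t].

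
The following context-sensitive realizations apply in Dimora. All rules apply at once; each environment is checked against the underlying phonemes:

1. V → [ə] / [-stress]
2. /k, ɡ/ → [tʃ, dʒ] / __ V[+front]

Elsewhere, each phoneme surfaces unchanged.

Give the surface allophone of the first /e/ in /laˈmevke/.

/e/ (between /m/ and /v/): rule 1 targets it, but not in an unstressed syllable → unchanged [e].

[e]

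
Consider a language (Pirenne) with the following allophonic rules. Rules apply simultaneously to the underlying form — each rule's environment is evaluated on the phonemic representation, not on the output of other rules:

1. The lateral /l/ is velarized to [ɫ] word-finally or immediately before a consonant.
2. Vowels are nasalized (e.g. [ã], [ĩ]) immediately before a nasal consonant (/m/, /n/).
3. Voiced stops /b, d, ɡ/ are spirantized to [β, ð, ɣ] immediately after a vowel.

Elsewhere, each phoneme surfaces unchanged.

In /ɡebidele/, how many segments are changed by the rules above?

2

Segments that undergo a rule: /b/ → [β] (rule 3); /d/ → [ð] (rule 3).
All other segments surface unchanged.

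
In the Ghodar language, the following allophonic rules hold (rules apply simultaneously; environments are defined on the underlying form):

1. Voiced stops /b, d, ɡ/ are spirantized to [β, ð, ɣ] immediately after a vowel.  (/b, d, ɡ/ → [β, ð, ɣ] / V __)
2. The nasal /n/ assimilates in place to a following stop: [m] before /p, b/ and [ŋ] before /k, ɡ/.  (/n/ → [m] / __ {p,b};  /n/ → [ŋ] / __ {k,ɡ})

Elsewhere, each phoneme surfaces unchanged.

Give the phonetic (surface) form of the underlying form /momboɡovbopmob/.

[momboɣovbopmoβ]

/m/ (word-initial) is unaffected → [m].
/o/ (between /m/ and /m/): no rule targets it → [o].
/m/ stays [m].
/b/ (between /m/ and /o/) is in the target of rule 1 but the environment (immediately after a vowel) is not met → [b].
/o/ (between /b/ and /ɡ/) is unaffected → [o].
/ɡ/ (between /o/ and /o/): immediately after a vowel, so rule 1 applies → [ɣ].
/o/ — not in any rule's target class → [o].
/v/ — not in any rule's target class → [v].
/b/ (between /v/ and /o/): rule 1 targets it, but not immediately after a vowel → unchanged [b].
/o/ — not in any rule's target class → [o].
/p/ (between /o/ and /m/) is unaffected → [p].
/m/ (between /p/ and /o/): no rule targets it → [m].
/o/ — not in any rule's target class → [o].
/b/ — word-final, immediately after a vowel — surfaces as [β] (rule 1).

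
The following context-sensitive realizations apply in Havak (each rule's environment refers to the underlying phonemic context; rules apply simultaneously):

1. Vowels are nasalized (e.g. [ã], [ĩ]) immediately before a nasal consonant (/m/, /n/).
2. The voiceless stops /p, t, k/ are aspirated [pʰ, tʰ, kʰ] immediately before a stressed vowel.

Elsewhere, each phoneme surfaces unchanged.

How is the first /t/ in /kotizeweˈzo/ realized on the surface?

[t]

/t/ (between /o/ and /i/) is in the target of rule 2 but the environment (immediately before a stressed vowel) is not met → [t].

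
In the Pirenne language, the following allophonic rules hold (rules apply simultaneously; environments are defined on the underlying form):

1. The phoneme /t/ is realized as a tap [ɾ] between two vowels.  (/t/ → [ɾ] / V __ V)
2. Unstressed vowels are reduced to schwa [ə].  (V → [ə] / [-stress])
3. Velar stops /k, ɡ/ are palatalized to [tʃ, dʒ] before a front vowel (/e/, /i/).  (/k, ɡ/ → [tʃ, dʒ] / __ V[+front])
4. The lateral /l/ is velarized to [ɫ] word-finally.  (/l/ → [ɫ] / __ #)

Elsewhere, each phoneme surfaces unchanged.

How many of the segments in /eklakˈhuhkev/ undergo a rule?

4

Segments that undergo a rule: /e/ → [ə] (rule 2); /a/ → [ə] (rule 2); /k/ → [tʃ] (rule 3); /e/ → [ə] (rule 2).
All other segments surface unchanged.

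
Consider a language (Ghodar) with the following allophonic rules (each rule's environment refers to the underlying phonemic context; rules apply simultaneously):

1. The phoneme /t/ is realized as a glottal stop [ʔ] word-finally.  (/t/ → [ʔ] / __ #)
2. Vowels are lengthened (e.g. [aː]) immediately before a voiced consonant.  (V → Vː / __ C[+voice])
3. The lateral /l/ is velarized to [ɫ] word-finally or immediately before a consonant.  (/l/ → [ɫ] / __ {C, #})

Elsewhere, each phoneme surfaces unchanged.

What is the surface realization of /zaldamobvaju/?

/z/ (word-initial): no rule targets it → [z].
/a/ meets the environment for rule 2 (before a voiced consonant) → [aː].
/l/ (between /a/ and /d/): word-finally or immediately before a consonant, so rule 3 applies → [ɫ].
/d/ stays [d].
/a/ — between /d/ and /m/, before a voiced consonant — surfaces as [aː] (rule 2).
/m/ — not in any rule's target class → [m].
/o/ (between /m/ and /b/) occurs before a voiced consonant → [oː] by rule 2.
/b/ (between /o/ and /v/) is unaffected → [b].
/v/ stays [v].
Rule 2 applies to /a/ (between /v/ and /j/: before a voiced consonant) → [aː].
/j/ stays [j].
/u/ — word-final; rule 2 does not apply here → [u].

[zaːɫdaːmoːbvaːju]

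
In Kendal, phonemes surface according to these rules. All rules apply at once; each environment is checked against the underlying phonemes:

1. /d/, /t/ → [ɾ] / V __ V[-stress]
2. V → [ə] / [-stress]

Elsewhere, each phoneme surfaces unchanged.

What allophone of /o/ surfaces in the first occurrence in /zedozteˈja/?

[ə]

/o/ — between /d/ and /z/, in an unstressed syllable — surfaces as [ə] (rule 2).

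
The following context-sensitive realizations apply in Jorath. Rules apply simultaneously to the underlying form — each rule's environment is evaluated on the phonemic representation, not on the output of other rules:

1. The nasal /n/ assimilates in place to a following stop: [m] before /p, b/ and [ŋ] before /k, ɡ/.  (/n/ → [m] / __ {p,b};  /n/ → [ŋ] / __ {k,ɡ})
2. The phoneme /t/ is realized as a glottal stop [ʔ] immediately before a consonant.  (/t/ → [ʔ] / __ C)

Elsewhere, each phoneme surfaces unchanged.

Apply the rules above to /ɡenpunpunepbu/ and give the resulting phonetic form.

[ɡempumpunepbu]

/ɡ/ (word-initial) is unaffected → [ɡ].
/e/ — not in any rule's target class → [e].
/n/ meets the environment for rule 1 (before a labial or velar stop) → [m].
/p/ (between /n/ and /u/): no rule targets it → [p].
/u/ (between /p/ and /n/): no rule targets it → [u].
/n/ meets the environment for rule 1 (before a labial or velar stop) → [m].
/p/ — not in any rule's target class → [p].
/u/ stays [u].
/n/ (between /u/ and /e/) is in the target of rule 1 but the environment (before a labial or velar stop) is not met → [n].
/e/ (between /n/ and /p/): no rule targets it → [e].
/p/ — not in any rule's target class → [p].
/b/ — not in any rule's target class → [b].
/u/ — not in any rule's target class → [u].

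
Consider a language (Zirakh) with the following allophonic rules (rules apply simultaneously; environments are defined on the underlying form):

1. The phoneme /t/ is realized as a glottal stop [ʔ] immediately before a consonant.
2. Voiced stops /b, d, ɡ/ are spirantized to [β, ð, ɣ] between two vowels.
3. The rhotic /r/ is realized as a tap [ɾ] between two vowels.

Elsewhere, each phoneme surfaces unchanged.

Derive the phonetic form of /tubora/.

/t/ (word-initial) is in the target of rule 1 but the environment (immediately before a consonant) is not met → [t].
/u/ stays [u].
/b/ (between /u/ and /o/) occurs between two vowels → [β] by rule 2.
/o/ (between /b/ and /r/) is unaffected → [o].
/r/ meets the environment for rule 3 (between two vowels) → [ɾ].
/a/ stays [a].

[tuβoɾa]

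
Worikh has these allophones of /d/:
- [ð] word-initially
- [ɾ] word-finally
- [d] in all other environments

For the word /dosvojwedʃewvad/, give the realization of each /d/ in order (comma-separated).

Occurrence 1 (position 1): word-initially → [ð].
Occurrence 2 (position 9): no conditioning environment matches → elsewhere allophone [d].
Occurrence 3 (position 15): word-finally → [ɾ].

[ð], [d], [ɾ]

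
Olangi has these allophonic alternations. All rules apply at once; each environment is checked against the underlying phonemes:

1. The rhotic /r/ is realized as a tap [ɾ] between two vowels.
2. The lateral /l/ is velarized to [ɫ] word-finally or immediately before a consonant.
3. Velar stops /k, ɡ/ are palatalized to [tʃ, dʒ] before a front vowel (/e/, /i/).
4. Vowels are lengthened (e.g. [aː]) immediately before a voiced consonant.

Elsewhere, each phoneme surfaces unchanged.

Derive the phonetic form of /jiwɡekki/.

[jiːwdʒektʃi]

/j/ stays [j].
/i/ (between /j/ and /w/): before a voiced consonant, so rule 4 applies → [iː].
/w/ — not in any rule's target class → [w].
/ɡ/ (between /w/ and /e/): before a front vowel, so rule 3 applies → [dʒ].
/e/ — between /ɡ/ and /k/; rule 4 does not apply here → [e].
/k/ (between /e/ and /k/) fails the environment for rule 3, so it stays [k].
/k/ — between /k/ and /i/, before a front vowel — surfaces as [tʃ] (rule 3).
/i/ — word-final; rule 4 does not apply here → [i].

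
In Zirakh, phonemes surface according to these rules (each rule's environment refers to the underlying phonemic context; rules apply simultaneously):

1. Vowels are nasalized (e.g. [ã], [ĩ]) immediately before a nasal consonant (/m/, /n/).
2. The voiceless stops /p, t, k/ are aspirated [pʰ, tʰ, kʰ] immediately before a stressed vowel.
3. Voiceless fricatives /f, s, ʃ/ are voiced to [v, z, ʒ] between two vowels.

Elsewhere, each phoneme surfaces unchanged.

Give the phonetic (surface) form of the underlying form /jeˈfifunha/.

/e/ (between /j/ and /f/) is in the target of rule 1 but the environment (before a nasal consonant) is not met → [e].
Rule 3 applies to /f/ (between /e/ and /i/: between two vowels) → [v].
/i/ (between /f/ and /f/) is in the target of rule 1 but the environment (before a nasal consonant) is not met → [i].
/f/ meets the environment for rule 3 (between two vowels) → [v].
/u/ (between /f/ and /n/): before a nasal consonant, so rule 1 applies → [ũ].
/a/ (word-final): rule 1 targets it, but not before a nasal consonant → unchanged [a].

[jeˈvivũnha]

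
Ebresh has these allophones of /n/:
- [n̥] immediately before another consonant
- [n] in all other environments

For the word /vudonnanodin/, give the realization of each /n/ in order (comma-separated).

[n̥], [n], [n], [n]

Occurrence 1 (position 5): immediately before another consonant → [n̥].
Occurrence 2 (position 6): no conditioning environment matches → elsewhere allophone [n].
Occurrence 3 (position 8): no conditioning environment matches → elsewhere allophone [n].
Occurrence 4 (position 12): no conditioning environment matches → elsewhere allophone [n].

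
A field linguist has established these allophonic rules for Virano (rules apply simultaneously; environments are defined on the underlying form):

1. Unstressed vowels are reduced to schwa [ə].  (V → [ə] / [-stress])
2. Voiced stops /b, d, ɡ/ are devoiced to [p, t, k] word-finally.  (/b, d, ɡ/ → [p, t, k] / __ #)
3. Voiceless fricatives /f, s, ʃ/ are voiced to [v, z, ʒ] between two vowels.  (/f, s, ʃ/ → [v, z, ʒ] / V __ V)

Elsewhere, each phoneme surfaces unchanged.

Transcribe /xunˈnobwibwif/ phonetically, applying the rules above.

/x/ stays [x].
/u/ (between /x/ and /n/) occurs in an unstressed syllable → [ə] by rule 1.
/n/ (between /u/ and /n/): no rule targets it → [n].
/n/ (between /n/ and /o/): no rule targets it → [n].
/o/ (between /n/ and /b/) fails the environment for rule 1, so it stays [o].
/b/ (between /o/ and /w/) fails the environment for rule 2, so it stays [b].
/w/ — not in any rule's target class → [w].
/i/ — between /w/ and /b/, in an unstressed syllable — surfaces as [ə] (rule 1).
/b/ (between /i/ and /w/): rule 2 targets it, but not word-finally → unchanged [b].
/w/ — not in any rule's target class → [w].
/i/ (between /w/ and /f/) occurs in an unstressed syllable → [ə] by rule 1.
/f/ (word-final) fails the environment for rule 3, so it stays [f].

[xənˈnobwəbwəf]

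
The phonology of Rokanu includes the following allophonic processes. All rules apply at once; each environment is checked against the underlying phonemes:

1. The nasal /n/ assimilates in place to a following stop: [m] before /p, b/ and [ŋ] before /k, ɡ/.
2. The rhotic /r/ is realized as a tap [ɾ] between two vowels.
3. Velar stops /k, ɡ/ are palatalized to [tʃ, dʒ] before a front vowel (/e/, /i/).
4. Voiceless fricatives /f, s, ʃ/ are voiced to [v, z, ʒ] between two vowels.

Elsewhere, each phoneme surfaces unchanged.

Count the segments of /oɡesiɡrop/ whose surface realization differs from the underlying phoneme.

2

Segments that undergo a rule: /ɡ/ → [dʒ] (rule 3); /s/ → [z] (rule 4).
All other segments surface unchanged.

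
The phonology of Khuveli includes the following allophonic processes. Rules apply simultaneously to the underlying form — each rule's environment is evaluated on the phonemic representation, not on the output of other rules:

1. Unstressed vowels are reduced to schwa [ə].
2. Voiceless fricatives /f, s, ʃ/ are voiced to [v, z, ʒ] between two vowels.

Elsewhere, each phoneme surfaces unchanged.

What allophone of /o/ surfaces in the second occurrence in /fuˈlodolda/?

/o/ — between /d/ and /l/, in an unstressed syllable — surfaces as [ə] (rule 1).

[ə]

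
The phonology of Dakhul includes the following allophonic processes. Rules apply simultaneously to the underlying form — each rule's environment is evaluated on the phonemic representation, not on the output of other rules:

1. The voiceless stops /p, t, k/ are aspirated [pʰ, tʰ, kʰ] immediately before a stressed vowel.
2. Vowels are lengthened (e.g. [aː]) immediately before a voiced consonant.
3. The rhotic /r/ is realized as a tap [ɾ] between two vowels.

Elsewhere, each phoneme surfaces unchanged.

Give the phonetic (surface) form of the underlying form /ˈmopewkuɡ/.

[ˈmopeːwkuːɡ]

/o/ (between /m/ and /p/) is in the target of rule 2 but the environment (before a voiced consonant) is not met → [o].
/p/ (between /o/ and /e/) fails the environment for rule 1, so it stays [p].
/e/ — between /p/ and /w/, before a voiced consonant — surfaces as [eː] (rule 2).
/k/ (between /w/ and /u/) fails the environment for rule 1, so it stays [k].
/u/ (between /k/ and /ɡ/) occurs before a voiced consonant → [uː] by rule 2.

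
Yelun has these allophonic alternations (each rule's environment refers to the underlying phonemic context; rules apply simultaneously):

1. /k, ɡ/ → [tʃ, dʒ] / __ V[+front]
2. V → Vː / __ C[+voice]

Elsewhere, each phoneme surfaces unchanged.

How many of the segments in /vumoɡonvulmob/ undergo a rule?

5

Segments that undergo a rule: /u/ → [uː] (rule 2); /o/ → [oː] (rule 2); /o/ → [oː] (rule 2); /u/ → [uː] (rule 2); /o/ → [oː] (rule 2).
All other segments surface unchanged.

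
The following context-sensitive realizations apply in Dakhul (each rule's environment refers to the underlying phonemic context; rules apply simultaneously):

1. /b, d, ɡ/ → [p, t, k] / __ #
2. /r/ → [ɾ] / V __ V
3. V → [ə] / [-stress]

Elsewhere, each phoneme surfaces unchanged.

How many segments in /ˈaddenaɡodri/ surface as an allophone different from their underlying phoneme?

Segments that undergo a rule: /e/ → [ə] (rule 3); /a/ → [ə] (rule 3); /o/ → [ə] (rule 3); /i/ → [ə] (rule 3).
All other segments surface unchanged.

4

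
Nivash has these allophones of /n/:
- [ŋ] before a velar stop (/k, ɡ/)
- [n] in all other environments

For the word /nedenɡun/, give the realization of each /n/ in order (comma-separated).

Occurrence 1 (position 1): no conditioning environment matches → elsewhere allophone [n].
Occurrence 2 (position 5): before a velar stop → [ŋ].
Occurrence 3 (position 8): no conditioning environment matches → elsewhere allophone [n].

[n], [ŋ], [n]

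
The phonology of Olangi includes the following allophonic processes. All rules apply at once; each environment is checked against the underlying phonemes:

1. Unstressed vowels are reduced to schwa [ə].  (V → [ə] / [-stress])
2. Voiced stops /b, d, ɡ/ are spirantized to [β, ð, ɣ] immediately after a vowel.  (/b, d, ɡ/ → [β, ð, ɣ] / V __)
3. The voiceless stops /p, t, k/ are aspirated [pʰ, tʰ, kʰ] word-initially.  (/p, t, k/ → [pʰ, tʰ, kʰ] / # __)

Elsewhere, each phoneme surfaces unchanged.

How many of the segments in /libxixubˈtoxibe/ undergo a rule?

Segments that undergo a rule: /i/ → [ə] (rule 1); /b/ → [β] (rule 2); /i/ → [ə] (rule 1); /u/ → [ə] (rule 1); /b/ → [β] (rule 2); /i/ → [ə] (rule 1); /b/ → [β] (rule 2); /e/ → [ə] (rule 1).
All other segments surface unchanged.

8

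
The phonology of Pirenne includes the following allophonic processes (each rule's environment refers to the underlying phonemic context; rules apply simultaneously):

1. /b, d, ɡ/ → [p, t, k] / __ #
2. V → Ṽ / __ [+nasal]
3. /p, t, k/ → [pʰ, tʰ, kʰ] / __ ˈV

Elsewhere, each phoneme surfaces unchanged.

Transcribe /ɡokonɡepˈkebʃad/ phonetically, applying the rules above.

/ɡ/ (word-initial) fails the environment for rule 1, so it stays [ɡ].
/o/ (between /ɡ/ and /k/) is in the target of rule 2 but the environment (before a nasal consonant) is not met → [o].
/k/ (between /o/ and /o/) fails the environment for rule 3, so it stays [k].
/o/ (between /k/ and /n/): before a nasal consonant, so rule 2 applies → [õ].
/ɡ/ — between /n/ and /e/; rule 1 does not apply here → [ɡ].
/e/ (between /ɡ/ and /p/) is in the target of rule 2 but the environment (before a nasal consonant) is not met → [e].
/p/ — between /e/ and /k/; rule 3 does not apply here → [p].
/k/ (between /p/ and /e/): immediately before a stressed vowel, so rule 3 applies → [kʰ].
/e/ (between /k/ and /b/) fails the environment for rule 2, so it stays [e].
/b/ (between /e/ and /ʃ/) fails the environment for rule 1, so it stays [b].
/a/ (between /ʃ/ and /d/) is in the target of rule 2 but the environment (before a nasal consonant) is not met → [a].
/d/ (word-final) occurs word-finally → [t] by rule 1.

[ɡokõnɡepˈkʰebʃat]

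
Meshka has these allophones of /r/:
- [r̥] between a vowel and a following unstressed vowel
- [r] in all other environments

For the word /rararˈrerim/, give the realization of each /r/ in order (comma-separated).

Occurrence 1 (position 1): no conditioning environment matches → elsewhere allophone [r].
Occurrence 2 (position 3): between a vowel and a following unstressed vowel → [r̥].
Occurrence 3 (position 5): no conditioning environment matches → elsewhere allophone [r].
Occurrence 4 (position 6): no conditioning environment matches → elsewhere allophone [r].
Occurrence 5 (position 8): between a vowel and a following unstressed vowel → [r̥].

[r], [r̥], [r], [r], [r̥]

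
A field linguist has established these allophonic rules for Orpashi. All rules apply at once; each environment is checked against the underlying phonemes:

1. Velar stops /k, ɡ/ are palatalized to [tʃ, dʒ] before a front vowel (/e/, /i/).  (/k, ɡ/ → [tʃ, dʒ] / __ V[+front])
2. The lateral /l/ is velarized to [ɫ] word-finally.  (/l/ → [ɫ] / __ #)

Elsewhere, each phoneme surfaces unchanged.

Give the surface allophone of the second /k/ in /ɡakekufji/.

[k]

/k/ (between /e/ and /u/) fails the environment for rule 1, so it stays [k].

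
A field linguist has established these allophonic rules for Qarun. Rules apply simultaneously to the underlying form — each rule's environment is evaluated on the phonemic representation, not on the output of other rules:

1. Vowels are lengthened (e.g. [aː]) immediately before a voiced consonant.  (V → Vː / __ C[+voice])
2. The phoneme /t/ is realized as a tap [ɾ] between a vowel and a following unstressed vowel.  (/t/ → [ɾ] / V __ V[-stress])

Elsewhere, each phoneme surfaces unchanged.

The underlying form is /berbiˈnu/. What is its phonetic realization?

[beːrbiːˈnu]

/e/ (between /b/ and /r/): before a voiced consonant, so rule 1 applies → [eː].
Rule 1 applies to /i/ (between /b/ and /n/: before a voiced consonant) → [iː].
/u/ (word-final): rule 1 targets it, but not before a voiced consonant → unchanged [u].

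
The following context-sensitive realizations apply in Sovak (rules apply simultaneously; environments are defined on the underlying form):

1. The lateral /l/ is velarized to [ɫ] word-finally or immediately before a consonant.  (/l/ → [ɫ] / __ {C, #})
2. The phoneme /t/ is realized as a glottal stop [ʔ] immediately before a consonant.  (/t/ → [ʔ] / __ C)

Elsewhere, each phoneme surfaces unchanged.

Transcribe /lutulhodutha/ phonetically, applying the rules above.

[lutuɫhoduʔha]

/l/ (word-initial) is in the target of rule 1 but the environment (word-finally or immediately before a consonant) is not met → [l].
/u/ (between /l/ and /t/): no rule targets it → [u].
/t/ — between /u/ and /u/; rule 2 does not apply here → [t].
/u/ (between /t/ and /l/): no rule targets it → [u].
/l/ (between /u/ and /h/): word-finally or immediately before a consonant, so rule 1 applies → [ɫ].
/h/ — not in any rule's target class → [h].
/o/ stays [o].
/d/ (between /o/ and /u/): no rule targets it → [d].
/u/ (between /d/ and /t/): no rule targets it → [u].
/t/ (between /u/ and /h/) occurs immediately before a consonant → [ʔ] by rule 2.
/h/ (between /t/ and /a/) is unaffected → [h].
/a/ (word-final) is unaffected → [a].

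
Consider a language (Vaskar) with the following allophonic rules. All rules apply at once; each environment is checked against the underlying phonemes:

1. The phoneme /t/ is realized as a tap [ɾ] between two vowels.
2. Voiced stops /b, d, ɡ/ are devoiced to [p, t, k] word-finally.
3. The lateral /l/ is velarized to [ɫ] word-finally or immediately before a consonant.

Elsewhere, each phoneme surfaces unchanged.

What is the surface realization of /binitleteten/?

[binitleɾeɾen]

/b/ (word-initial) is in the target of rule 2 but the environment (word-finally) is not met → [b].
/i/ (between /b/ and /n/): no rule targets it → [i].
/n/ (between /i/ and /i/): no rule targets it → [n].
/i/ (between /n/ and /t/) is unaffected → [i].
/t/ (between /i/ and /l/) is in the target of rule 1 but the environment (between two vowels) is not met → [t].
/l/ (between /t/ and /e/) is in the target of rule 3 but the environment (word-finally or immediately before a consonant) is not met → [l].
/e/ stays [e].
/t/ meets the environment for rule 1 (between two vowels) → [ɾ].
/e/ (between /t/ and /t/) is unaffected → [e].
/t/ (between /e/ and /e/) occurs between two vowels → [ɾ] by rule 1.
/e/ — not in any rule's target class → [e].
/n/ — not in any rule's target class → [n].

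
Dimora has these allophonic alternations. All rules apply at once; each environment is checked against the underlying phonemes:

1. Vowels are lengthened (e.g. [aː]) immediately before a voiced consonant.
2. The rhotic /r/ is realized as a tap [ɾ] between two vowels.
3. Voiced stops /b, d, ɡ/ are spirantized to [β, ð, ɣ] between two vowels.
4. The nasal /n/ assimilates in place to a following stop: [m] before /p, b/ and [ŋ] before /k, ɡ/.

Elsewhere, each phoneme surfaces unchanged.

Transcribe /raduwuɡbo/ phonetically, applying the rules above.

[raːðuːwuːɡbo]

/r/ — word-initial; rule 2 does not apply here → [r].
/a/ (between /r/ and /d/): before a voiced consonant, so rule 1 applies → [aː].
/d/ meets the environment for rule 3 (between two vowels) → [ð].
/u/ — between /d/ and /w/, before a voiced consonant — surfaces as [uː] (rule 1).
/w/ stays [w].
/u/ — between /w/ and /ɡ/, before a voiced consonant — surfaces as [uː] (rule 1).
/ɡ/ (between /u/ and /b/) fails the environment for rule 3, so it stays [ɡ].
/b/ — between /ɡ/ and /o/; rule 3 does not apply here → [b].
/o/ (word-final): rule 1 targets it, but not before a voiced consonant → unchanged [o].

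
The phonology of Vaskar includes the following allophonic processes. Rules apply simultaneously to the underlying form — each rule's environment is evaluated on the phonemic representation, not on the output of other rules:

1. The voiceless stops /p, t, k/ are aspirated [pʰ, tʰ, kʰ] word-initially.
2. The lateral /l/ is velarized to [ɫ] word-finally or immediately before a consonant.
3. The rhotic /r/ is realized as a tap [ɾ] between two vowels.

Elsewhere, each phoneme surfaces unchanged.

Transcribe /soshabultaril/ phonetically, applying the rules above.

[soshabuɫtaɾiɫ]

/s/ stays [s].
/o/ — not in any rule's target class → [o].
/s/ stays [s].
/h/ — not in any rule's target class → [h].
/a/ (between /h/ and /b/) is unaffected → [a].
/b/ (between /a/ and /u/): no rule targets it → [b].
/u/ stays [u].
/l/ (between /u/ and /t/) occurs word-finally or immediately before a consonant → [ɫ] by rule 2.
/t/ (between /l/ and /a/) is in the target of rule 1 but the environment (word-initially) is not met → [t].
/a/ — not in any rule's target class → [a].
/r/ (between /a/ and /i/): between two vowels, so rule 3 applies → [ɾ].
/i/ stays [i].
/l/ (word-final): word-finally or immediately before a consonant, so rule 2 applies → [ɫ].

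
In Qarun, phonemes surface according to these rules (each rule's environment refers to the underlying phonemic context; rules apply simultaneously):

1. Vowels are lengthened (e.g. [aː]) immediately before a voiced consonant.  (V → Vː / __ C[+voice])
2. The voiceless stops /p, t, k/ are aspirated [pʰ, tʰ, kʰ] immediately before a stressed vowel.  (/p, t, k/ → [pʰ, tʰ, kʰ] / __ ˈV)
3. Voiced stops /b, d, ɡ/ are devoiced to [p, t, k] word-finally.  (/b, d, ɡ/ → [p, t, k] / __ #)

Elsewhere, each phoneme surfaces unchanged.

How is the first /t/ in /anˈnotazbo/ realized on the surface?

/t/ (between /o/ and /a/): rule 2 targets it, but not immediately before a stressed vowel → unchanged [t].

[t]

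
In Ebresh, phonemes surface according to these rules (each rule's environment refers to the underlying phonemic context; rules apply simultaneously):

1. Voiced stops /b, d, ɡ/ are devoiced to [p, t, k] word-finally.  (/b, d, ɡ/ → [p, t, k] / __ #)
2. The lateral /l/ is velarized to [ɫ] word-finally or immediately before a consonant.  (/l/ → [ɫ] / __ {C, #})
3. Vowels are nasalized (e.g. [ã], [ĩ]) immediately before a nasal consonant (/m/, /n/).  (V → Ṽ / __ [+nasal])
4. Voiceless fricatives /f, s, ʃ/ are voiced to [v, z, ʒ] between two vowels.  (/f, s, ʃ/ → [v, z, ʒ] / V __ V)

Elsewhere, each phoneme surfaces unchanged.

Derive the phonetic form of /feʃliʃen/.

[feʃliʒẽn]

/f/ (word-initial) fails the environment for rule 4, so it stays [f].
/e/ (between /f/ and /ʃ/): rule 3 targets it, but not before a nasal consonant → unchanged [e].
/ʃ/ (between /e/ and /l/) is in the target of rule 4 but the environment (between two vowels) is not met → [ʃ].
/l/ (between /ʃ/ and /i/) is in the target of rule 2 but the environment (word-finally or immediately before a consonant) is not met → [l].
/i/ (between /l/ and /ʃ/): rule 3 targets it, but not before a nasal consonant → unchanged [i].
/ʃ/ meets the environment for rule 4 (between two vowels) → [ʒ].
/e/ meets the environment for rule 3 (before a nasal consonant) → [ẽ].
/n/ (word-final) is unaffected → [n].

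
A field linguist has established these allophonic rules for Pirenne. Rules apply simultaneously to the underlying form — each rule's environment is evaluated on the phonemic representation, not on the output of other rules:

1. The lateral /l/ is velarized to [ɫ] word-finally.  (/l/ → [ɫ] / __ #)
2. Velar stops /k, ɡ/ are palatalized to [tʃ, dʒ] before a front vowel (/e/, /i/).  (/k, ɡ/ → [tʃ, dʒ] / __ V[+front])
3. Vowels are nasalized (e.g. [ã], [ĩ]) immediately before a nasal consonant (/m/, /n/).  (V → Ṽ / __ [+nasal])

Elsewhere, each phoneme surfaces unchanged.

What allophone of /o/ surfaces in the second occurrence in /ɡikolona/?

[õ]

/o/ — between /l/ and /n/, before a nasal consonant — surfaces as [õ] (rule 3).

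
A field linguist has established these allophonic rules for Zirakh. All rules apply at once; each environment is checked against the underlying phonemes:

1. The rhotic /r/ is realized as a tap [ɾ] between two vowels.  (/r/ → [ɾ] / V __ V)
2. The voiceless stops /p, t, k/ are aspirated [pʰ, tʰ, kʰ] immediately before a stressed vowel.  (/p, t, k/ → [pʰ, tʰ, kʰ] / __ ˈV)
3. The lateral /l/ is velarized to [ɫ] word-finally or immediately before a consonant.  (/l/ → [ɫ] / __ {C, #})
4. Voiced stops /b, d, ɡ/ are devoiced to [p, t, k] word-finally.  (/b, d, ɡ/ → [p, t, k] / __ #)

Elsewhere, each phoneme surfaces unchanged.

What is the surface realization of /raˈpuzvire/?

/r/ (word-initial) fails the environment for rule 1, so it stays [r].
/a/ (between /r/ and /p/): no rule targets it → [a].
/p/ (between /a/ and /u/) occurs immediately before a stressed vowel → [pʰ] by rule 2.
/u/ — not in any rule's target class → [u].
/z/ — not in any rule's target class → [z].
/v/ stays [v].
/i/ (between /v/ and /r/) is unaffected → [i].
Rule 1 applies to /r/ (between /i/ and /e/: between two vowels) → [ɾ].
/e/ (word-final) is unaffected → [e].

[raˈpʰuzviɾe]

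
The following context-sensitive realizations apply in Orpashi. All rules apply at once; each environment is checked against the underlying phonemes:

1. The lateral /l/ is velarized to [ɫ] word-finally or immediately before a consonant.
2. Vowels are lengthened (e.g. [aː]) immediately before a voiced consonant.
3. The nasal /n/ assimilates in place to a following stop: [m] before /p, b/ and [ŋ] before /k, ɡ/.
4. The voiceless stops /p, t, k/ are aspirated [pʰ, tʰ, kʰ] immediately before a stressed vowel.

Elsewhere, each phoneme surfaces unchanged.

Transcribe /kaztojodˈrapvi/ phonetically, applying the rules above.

[kaːztoːjoːdˈrapvi]

/k/ (word-initial) is in the target of rule 4 but the environment (immediately before a stressed vowel) is not met → [k].
/a/ — between /k/ and /z/, before a voiced consonant — surfaces as [aː] (rule 2).
/z/ (between /a/ and /t/) is unaffected → [z].
/t/ (between /z/ and /o/) is in the target of rule 4 but the environment (immediately before a stressed vowel) is not met → [t].
/o/ (between /t/ and /j/): before a voiced consonant, so rule 2 applies → [oː].
/j/ stays [j].
/o/ (between /j/ and /d/): before a voiced consonant, so rule 2 applies → [oː].
/d/ (between /o/ and /r/) is unaffected → [d].
/r/ (between /d/ and /a/) is unaffected → [r].
/a/ (between /r/ and /p/) is in the target of rule 2 but the environment (before a voiced consonant) is not met → [a].
/p/ (between /a/ and /v/) is in the target of rule 4 but the environment (immediately before a stressed vowel) is not met → [p].
/v/ stays [v].
/i/ — word-final; rule 2 does not apply here → [i].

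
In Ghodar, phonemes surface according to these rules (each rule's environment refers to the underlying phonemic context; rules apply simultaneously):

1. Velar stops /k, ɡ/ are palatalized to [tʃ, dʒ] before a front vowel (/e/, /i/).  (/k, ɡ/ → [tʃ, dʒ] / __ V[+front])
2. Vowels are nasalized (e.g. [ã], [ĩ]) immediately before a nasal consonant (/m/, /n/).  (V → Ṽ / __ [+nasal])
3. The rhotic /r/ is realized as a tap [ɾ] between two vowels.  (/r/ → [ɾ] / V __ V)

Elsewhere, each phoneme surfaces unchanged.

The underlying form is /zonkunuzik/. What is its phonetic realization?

/z/ stays [z].
/o/ meets the environment for rule 2 (before a nasal consonant) → [õ].
/n/ (between /o/ and /k/): no rule targets it → [n].
/k/ (between /n/ and /u/) is in the target of rule 1 but the environment (before a front vowel) is not met → [k].
/u/ — between /k/ and /n/, before a nasal consonant — surfaces as [ũ] (rule 2).
/n/ (between /u/ and /u/): no rule targets it → [n].
/u/ (between /n/ and /z/): rule 2 targets it, but not before a nasal consonant → unchanged [u].
/z/ — not in any rule's target class → [z].
/i/ (between /z/ and /k/) is in the target of rule 2 but the environment (before a nasal consonant) is not met → [i].
/k/ (word-final) is in the target of rule 1 but the environment (before a front vowel) is not met → [k].

[zõnkũnuzik]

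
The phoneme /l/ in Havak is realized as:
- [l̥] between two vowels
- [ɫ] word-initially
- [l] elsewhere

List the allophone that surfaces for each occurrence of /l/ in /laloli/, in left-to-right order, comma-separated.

[ɫ], [l̥], [l̥]

Occurrence 1 (position 1): word-initially → [ɫ].
Occurrence 2 (position 3): between two vowels → [l̥].
Occurrence 3 (position 5): between two vowels → [l̥].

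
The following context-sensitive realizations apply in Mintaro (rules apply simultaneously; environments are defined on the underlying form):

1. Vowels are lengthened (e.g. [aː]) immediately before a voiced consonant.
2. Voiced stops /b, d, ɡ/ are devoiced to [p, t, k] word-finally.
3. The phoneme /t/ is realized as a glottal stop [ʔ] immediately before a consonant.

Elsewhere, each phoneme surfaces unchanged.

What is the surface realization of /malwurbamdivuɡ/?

/m/ (word-initial) is unaffected → [m].
/a/ meets the environment for rule 1 (before a voiced consonant) → [aː].
/l/ — not in any rule's target class → [l].
/w/ (between /l/ and /u/) is unaffected → [w].
/u/ (between /w/ and /r/) occurs before a voiced consonant → [uː] by rule 1.
/r/ stays [r].
/b/ — between /r/ and /a/; rule 2 does not apply here → [b].
/a/ — between /b/ and /m/, before a voiced consonant — surfaces as [aː] (rule 1).
/m/ stays [m].
/d/ — between /m/ and /i/; rule 2 does not apply here → [d].
/i/ meets the environment for rule 1 (before a voiced consonant) → [iː].
/v/ (between /i/ and /u/) is unaffected → [v].
/u/ meets the environment for rule 1 (before a voiced consonant) → [uː].
/ɡ/ (word-final): word-finally, so rule 2 applies → [k].

[maːlwuːrbaːmdiːvuːk]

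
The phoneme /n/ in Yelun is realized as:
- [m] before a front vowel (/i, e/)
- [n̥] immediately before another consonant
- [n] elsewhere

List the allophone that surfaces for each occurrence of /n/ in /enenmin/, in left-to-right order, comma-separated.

Occurrence 1 (position 2): before a front vowel (/i, e/) → [m].
Occurrence 2 (position 4): immediately before another consonant → [n̥].
Occurrence 3 (position 7): no conditioning environment matches → elsewhere allophone [n].

[m], [n̥], [n]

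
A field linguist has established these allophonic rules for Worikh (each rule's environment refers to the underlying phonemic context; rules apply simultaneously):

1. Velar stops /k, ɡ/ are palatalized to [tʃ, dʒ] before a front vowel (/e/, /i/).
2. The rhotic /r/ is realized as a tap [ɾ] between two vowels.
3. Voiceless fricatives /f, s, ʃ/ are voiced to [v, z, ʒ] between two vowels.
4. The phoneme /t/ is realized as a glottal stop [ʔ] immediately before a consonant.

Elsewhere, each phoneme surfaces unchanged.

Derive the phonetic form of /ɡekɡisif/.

[dʒekdʒizif]

/ɡ/ (word-initial): before a front vowel, so rule 1 applies → [dʒ].
/e/ — not in any rule's target class → [e].
/k/ — between /e/ and /ɡ/; rule 1 does not apply here → [k].
/ɡ/ meets the environment for rule 1 (before a front vowel) → [dʒ].
/i/ stays [i].
/s/ (between /i/ and /i/) occurs between two vowels → [z] by rule 3.
/i/ stays [i].
/f/ (word-final) fails the environment for rule 3, so it stays [f].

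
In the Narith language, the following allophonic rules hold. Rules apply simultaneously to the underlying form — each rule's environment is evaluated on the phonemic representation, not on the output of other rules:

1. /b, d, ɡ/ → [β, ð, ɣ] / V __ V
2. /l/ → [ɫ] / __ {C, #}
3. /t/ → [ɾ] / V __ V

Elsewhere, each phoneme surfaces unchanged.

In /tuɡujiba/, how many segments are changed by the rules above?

Segments that undergo a rule: /ɡ/ → [ɣ] (rule 1); /b/ → [β] (rule 1).
All other segments surface unchanged.

2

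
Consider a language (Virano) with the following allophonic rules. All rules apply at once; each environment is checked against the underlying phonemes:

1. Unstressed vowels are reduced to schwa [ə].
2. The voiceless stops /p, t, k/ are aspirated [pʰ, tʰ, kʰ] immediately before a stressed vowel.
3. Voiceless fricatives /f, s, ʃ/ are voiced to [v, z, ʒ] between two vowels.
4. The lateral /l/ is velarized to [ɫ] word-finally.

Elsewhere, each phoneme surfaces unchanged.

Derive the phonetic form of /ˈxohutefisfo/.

[ˈxohətəvəsfə]

/x/ (word-initial) is unaffected → [x].
/o/ — between /x/ and /h/; rule 1 does not apply here → [o].
/h/ — not in any rule's target class → [h].
/u/ meets the environment for rule 1 (in an unstressed syllable) → [ə].
/t/ — between /u/ and /e/; rule 2 does not apply here → [t].
/e/ (between /t/ and /f/): in an unstressed syllable, so rule 1 applies → [ə].
/f/ (between /e/ and /i/): between two vowels, so rule 3 applies → [v].
/i/ meets the environment for rule 1 (in an unstressed syllable) → [ə].
/s/ (between /i/ and /f/): rule 3 targets it, but not between two vowels → unchanged [s].
/f/ — between /s/ and /o/; rule 3 does not apply here → [f].
/o/ (word-final) occurs in an unstressed syllable → [ə] by rule 1.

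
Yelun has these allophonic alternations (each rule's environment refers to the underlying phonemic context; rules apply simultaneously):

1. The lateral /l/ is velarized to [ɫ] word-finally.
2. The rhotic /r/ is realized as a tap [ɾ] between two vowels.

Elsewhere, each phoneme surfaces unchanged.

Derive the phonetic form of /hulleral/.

[hulleɾaɫ]

/h/ (word-initial): no rule targets it → [h].
/u/ (between /h/ and /l/) is unaffected → [u].
/l/ (between /u/ and /l/) is in the target of rule 1 but the environment (word-finally) is not met → [l].
/l/ (between /l/ and /e/) fails the environment for rule 1, so it stays [l].
/e/ (between /l/ and /r/) is unaffected → [e].
/r/ meets the environment for rule 2 (between two vowels) → [ɾ].
/a/ (between /r/ and /l/) is unaffected → [a].
/l/ (word-final) occurs word-finally → [ɫ] by rule 1.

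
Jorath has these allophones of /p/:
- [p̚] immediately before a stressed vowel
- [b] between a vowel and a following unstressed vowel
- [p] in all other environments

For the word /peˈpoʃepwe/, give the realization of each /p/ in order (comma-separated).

[p], [p̚], [p]

Occurrence 1 (position 1): no conditioning environment matches → elsewhere allophone [p].
Occurrence 2 (position 3): immediately before a stressed vowel → [p̚].
Occurrence 3 (position 7): no conditioning environment matches → elsewhere allophone [p].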